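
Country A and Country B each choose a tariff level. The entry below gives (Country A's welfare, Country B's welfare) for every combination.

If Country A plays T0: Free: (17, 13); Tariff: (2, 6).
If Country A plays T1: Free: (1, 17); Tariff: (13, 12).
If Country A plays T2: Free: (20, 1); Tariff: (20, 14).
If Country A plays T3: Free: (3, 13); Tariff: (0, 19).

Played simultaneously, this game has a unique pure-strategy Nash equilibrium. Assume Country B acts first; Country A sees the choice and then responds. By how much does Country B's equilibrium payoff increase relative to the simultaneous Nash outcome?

Country A best-responds to each possible Country B move:
- Free: Country A compares 17, 1, 20, 3 and picks T2; Country B would get 1.
- Tariff: Country A compares 2, 13, 20, 0 and picks T2; Country B would get 14.
Among 1, 14, the best is 14 at Tariff. Subgame-perfect outcome: (T2, Tariff) with payoffs (20, 14).
Now find the simultaneous Nash equilibrium.
Country A's best replies: Free→T2; Tariff→T2.
Country B's best replies: T0→Free; T1→Free; T2→Tariff; T3→Tariff.
The unique mutual best reply is (T2, Tariff), giving (20, 14).
Country B's commitment gain: 14 − 14 = 0.

0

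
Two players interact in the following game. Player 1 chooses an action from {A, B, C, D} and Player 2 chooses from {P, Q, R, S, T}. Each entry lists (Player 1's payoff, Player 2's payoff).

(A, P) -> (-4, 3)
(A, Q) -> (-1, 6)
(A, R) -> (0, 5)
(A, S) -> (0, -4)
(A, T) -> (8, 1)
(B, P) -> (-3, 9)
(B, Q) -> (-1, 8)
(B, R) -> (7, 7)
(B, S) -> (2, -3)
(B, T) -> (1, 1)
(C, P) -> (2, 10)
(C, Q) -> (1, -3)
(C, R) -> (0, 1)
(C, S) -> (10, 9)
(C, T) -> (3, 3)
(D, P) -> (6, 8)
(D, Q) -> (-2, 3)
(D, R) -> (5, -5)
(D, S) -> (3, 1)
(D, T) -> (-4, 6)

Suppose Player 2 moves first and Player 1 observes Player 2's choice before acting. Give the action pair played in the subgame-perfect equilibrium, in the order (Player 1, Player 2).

Player 1 best-responds to each possible Player 2 move:
- P: BR = D, leader payoff 8.
- Q: BR = C, leader payoff -3.
- R: BR = B, leader payoff 7.
- S: BR = C, leader payoff 9.
- T: BR = A, leader payoff 1.
Among 8, -3, 7, 9, 1, the best is 9 at S. Subgame-perfect outcome: (C, S) with payoffs (10, 9).

(C, S)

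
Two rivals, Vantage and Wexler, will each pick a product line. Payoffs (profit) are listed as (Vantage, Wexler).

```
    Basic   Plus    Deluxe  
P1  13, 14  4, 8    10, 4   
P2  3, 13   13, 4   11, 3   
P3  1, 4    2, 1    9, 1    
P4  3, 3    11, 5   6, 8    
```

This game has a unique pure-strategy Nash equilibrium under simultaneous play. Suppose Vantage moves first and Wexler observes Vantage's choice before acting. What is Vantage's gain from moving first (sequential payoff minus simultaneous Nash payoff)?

0

Solve by backward induction (Vantage leads).
- P1: Wexler compares 14, 8, 4 and picks Basic; Vantage would get 13.
- P2: Wexler compares 13, 4, 3 and picks Basic; Vantage would get 3.
- P3: Wexler compares 4, 1, 1 and picks Basic; Vantage would get 1.
- P4: Wexler compares 3, 5, 8 and picks Deluxe; Vantage would get 6.
Maximizing over 13, 3, 1, 6, Vantage chooses P1. Subgame-perfect outcome: (P1, Basic) with payoffs (13, 14).
Now find the simultaneous Nash equilibrium.
Vantage's best replies: Basic→P1; Plus→P2; Deluxe→P2.
Wexler's best replies: P1→Basic; P2→Basic; P3→Basic; P4→Deluxe.
The unique mutual best reply is (P1, Basic), giving (13, 14).
Vantage's commitment gain: 13 − 13 = 0.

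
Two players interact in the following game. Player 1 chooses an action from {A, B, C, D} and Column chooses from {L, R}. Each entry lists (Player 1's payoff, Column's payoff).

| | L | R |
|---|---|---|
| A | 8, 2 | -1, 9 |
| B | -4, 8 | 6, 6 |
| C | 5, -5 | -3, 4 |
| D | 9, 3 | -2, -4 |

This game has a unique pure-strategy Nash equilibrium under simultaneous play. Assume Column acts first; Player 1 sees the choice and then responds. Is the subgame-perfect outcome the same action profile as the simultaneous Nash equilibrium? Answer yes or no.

no

Player 1 best-responds to each possible Column move:
- L: Player 1 compares 8, -4, 5, 9 and picks D; Column would get 3.
- R: Player 1 compares -1, 6, -3, -2 and picks B; Column would get 6.
Column's induced payoffs are 3, 6, so Column commits to R. Subgame-perfect outcome: (B, R) with payoffs (6, 6).
For the simultaneous game, intersect best replies.
Player 1's best replies: L→D; R→B.
Column's best replies: A→R; B→L; C→R; D→L.
The unique mutual best reply is (D, L), giving (9, 3).
Sequential outcome (B, R) differs from the Nash profile (D, L).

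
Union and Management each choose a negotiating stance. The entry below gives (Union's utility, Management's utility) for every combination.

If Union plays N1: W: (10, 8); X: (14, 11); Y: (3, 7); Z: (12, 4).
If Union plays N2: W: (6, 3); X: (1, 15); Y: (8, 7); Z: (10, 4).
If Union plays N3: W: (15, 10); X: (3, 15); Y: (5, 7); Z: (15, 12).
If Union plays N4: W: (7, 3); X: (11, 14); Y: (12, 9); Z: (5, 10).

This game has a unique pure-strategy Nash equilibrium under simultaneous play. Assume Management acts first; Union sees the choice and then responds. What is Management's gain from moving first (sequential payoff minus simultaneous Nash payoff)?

Work backward from Union's decision.
- W → Union plays N3 (best of 10, 6, 15, 7); Management gets 10.
- X → Union plays N1 (best of 14, 1, 3, 11); Management gets 11.
- Y → Union plays N4 (best of 3, 8, 5, 12); Management gets 9.
- Z → Union plays N3 (best of 12, 10, 15, 5); Management gets 12.
Maximizing over 10, 11, 9, 12, Management chooses Z. Subgame-perfect outcome: (N3, Z) with payoffs (15, 12).
Under simultaneous play:
Union's best replies: W→N3; X→N1; Y→N4; Z→N3.
Management's best replies: N1→X; N2→X; N3→X; N4→X.
The unique mutual best reply is (N1, X), giving (14, 11).
Management's commitment gain: 12 − 11 = 1.

1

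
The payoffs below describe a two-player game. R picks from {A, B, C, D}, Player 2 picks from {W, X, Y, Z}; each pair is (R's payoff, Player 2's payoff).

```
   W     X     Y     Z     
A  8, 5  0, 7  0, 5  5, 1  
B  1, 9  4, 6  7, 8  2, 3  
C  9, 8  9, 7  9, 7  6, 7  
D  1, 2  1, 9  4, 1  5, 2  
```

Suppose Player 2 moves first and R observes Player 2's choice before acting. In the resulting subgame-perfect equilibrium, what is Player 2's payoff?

8

R best-responds to each possible Player 2 move:
- W: BR = C, leader payoff 8.
- X: BR = C, leader payoff 7.
- Y: BR = C, leader payoff 7.
- Z: BR = C, leader payoff 7.
Player 2's induced payoffs are 8, 7, 7, 7, so Player 2 commits to W. Subgame-perfect outcome: (C, W) with payoffs (9, 8).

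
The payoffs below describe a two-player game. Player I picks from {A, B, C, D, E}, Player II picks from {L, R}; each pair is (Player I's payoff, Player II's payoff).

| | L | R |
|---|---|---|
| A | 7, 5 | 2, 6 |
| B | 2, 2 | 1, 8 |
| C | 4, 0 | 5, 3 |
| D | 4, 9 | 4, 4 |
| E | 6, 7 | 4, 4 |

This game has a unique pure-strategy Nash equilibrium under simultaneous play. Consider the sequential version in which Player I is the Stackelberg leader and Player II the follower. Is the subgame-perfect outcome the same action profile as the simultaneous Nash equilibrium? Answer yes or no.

no

Solve by backward induction (Player I leads).
- A: BR = R, leader payoff 2.
- B: BR = R, leader payoff 1.
- C: BR = R, leader payoff 5.
- D: BR = L, leader payoff 4.
- E: BR = L, leader payoff 6.
Player I's induced payoffs are 2, 1, 5, 4, 6, so Player I commits to E. Subgame-perfect outcome: (E, L) with payoffs (6, 7).
For the simultaneous game, intersect best replies.
Player I's best replies: L→A; R→C.
Player II's best replies: A→R; B→R; C→R; D→L; E→L.
The unique mutual best reply is (C, R), giving (5, 3).
Sequential outcome (E, L) differs from the Nash profile (C, R).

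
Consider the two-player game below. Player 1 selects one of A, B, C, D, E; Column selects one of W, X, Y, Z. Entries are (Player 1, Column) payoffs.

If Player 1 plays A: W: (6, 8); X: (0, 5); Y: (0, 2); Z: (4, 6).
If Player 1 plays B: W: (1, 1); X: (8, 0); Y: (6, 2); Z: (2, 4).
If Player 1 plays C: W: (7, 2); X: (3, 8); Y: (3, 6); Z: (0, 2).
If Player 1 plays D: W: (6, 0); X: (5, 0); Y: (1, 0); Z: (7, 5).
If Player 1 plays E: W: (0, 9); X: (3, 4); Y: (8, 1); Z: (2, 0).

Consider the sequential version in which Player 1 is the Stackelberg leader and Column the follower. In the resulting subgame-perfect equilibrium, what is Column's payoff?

Work backward from Column's decision.
- A: Column compares 8, 5, 2, 6 and picks W; Player 1 would get 6.
- B: Column compares 1, 0, 2, 4 and picks Z; Player 1 would get 2.
- C: Column compares 2, 8, 6, 2 and picks X; Player 1 would get 3.
- D: Column compares 0, 0, 0, 5 and picks Z; Player 1 would get 7.
- E: Column compares 9, 4, 1, 0 and picks W; Player 1 would get 0.
Among 6, 2, 3, 7, 0, the best is 7 at D. Subgame-perfect outcome: (D, Z) with payoffs (7, 5).

5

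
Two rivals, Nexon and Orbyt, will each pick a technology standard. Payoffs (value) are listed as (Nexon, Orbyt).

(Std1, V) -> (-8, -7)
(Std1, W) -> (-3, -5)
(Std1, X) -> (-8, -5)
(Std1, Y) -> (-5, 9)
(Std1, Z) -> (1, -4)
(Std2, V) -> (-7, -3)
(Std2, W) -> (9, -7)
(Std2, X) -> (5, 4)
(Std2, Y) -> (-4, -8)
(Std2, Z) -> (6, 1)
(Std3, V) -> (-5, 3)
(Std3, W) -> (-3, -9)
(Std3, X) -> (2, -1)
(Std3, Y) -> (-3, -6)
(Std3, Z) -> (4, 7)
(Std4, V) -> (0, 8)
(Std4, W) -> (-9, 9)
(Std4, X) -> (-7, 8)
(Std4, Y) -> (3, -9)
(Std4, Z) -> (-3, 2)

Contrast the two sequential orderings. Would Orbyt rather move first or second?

If Nexon leads: Orbyt's best replies are Std1→Y, Std2→X, Std3→Z, Std4→W; Nexon's induced payoffs -5, 5, 4, -9; outcome (Std2, X), payoffs (5, 4).
If Orbyt leads: Nexon's best replies are V→Std4, W→Std2, X→Std2, Y→Std4, Z→Std2; Orbyt's induced payoffs 8, -7, 4, -9, 1; outcome (Std4, V), payoffs (0, 8).
Orbyt gets 8 moving first and 4 moving second, so Orbyt prefers to move first.

first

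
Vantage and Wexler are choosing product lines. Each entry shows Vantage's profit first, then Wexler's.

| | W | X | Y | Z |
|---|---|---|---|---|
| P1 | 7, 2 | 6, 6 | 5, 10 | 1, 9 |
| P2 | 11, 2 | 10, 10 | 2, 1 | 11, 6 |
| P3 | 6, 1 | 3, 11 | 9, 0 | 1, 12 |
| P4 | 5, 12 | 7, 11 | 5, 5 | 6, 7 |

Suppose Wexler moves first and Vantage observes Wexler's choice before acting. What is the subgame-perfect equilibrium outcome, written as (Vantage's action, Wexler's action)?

(P2, X)

Vantage best-responds to each possible Wexler move:
- W → Vantage plays P2 (best of 7, 11, 6, 5); Wexler gets 2.
- X → Vantage plays P2 (best of 6, 10, 3, 7); Wexler gets 10.
- Y → Vantage plays P3 (best of 5, 2, 9, 5); Wexler gets 0.
- Z → Vantage plays P2 (best of 1, 11, 1, 6); Wexler gets 6.
Wexler's induced payoffs are 2, 10, 0, 6, so Wexler commits to X. Subgame-perfect outcome: (P2, X) with payoffs (10, 10).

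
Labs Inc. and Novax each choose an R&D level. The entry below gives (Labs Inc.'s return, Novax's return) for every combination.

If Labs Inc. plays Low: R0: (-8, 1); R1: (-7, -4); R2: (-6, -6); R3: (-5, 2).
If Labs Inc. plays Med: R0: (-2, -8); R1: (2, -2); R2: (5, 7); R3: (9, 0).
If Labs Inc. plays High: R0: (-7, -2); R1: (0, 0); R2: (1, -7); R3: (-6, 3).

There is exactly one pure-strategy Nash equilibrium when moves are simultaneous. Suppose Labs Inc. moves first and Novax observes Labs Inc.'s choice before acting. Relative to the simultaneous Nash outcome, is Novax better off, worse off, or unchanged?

unchanged

Work backward from Novax's decision.
- Low: BR = R3, leader payoff -5.
- Med: BR = R2, leader payoff 5.
- High: BR = R3, leader payoff -6.
Maximizing over -5, 5, -6, Labs Inc. chooses Med. Subgame-perfect outcome: (Med, R2) with payoffs (5, 7).
For the simultaneous game, intersect best replies.
Labs Inc.'s best replies: R0→Med; R1→Med; R2→Med; R3→Med.
Novax's best replies: Low→R3; Med→R2; High→R3.
The unique mutual best reply is (Med, R2), giving (5, 7).
Novax earns 7 sequentially versus 7 at the Nash outcome: unchanged.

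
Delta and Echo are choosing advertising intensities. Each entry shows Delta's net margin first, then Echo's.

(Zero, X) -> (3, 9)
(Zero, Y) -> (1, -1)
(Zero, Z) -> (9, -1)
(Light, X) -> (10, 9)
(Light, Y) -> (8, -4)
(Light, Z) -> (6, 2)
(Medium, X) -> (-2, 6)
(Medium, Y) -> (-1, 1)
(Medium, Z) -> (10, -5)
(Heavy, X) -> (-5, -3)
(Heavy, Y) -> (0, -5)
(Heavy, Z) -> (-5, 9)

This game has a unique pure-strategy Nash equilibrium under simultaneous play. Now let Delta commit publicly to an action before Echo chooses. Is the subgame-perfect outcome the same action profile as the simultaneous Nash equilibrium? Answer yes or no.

yes

Echo best-responds to each possible Delta move:
- Zero: BR = X, leader payoff 3.
- Light: BR = X, leader payoff 10.
- Medium: BR = X, leader payoff -2.
- Heavy: BR = Z, leader payoff -5.
Among 3, 10, -2, -5, the best is 10 at Light. Subgame-perfect outcome: (Light, X) with payoffs (10, 9).
Now find the simultaneous Nash equilibrium.
Delta's best replies: X→Light; Y→Light; Z→Medium.
Echo's best replies: Zero→X; Light→X; Medium→X; Heavy→Z.
The unique mutual best reply is (Light, X), giving (10, 9).
Sequential outcome (Light, X) coincides with the Nash profile (Light, X).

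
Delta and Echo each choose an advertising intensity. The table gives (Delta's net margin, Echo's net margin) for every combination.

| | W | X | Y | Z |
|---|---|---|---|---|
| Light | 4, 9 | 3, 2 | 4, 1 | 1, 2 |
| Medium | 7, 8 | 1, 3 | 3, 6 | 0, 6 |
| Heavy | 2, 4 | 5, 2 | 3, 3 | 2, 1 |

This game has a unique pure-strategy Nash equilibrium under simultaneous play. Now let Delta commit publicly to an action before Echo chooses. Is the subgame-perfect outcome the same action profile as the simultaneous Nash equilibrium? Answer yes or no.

Work backward from Echo's decision.
- Light → Echo plays W (best of 9, 2, 1, 2); Delta gets 4.
- Medium → Echo plays W (best of 8, 3, 6, 6); Delta gets 7.
- Heavy → Echo plays W (best of 4, 2, 3, 1); Delta gets 2.
Among 4, 7, 2, the best is 7 at Medium. Subgame-perfect outcome: (Medium, W) with payoffs (7, 8).
For the simultaneous game, intersect best replies.
Delta's best replies: W→Medium; X→Heavy; Y→Light; Z→Heavy.
Echo's best replies: Light→W; Medium→W; Heavy→W.
The unique mutual best reply is (Medium, W), giving (7, 8).
Sequential outcome (Medium, W) coincides with the Nash profile (Medium, W).

yes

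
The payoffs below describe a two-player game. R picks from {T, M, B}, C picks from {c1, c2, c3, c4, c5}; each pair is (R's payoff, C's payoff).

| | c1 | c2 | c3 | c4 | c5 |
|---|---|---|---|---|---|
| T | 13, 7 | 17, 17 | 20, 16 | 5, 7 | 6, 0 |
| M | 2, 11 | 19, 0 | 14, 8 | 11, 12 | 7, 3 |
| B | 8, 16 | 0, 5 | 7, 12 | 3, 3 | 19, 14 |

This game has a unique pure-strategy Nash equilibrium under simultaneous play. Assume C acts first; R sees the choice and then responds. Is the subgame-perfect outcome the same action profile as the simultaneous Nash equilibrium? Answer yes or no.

Backward induction with C moving first.
- c1: BR = T, leader payoff 7.
- c2: BR = M, leader payoff 0.
- c3: BR = T, leader payoff 16.
- c4: BR = M, leader payoff 12.
- c5: BR = B, leader payoff 14.
C's induced payoffs are 7, 0, 16, 12, 14, so C commits to c3. Subgame-perfect outcome: (T, c3) with payoffs (20, 16).
For the simultaneous game, intersect best replies.
R's best replies: c1→T; c2→M; c3→T; c4→M; c5→B.
C's best replies: T→c2; M→c4; B→c1.
Only (M, c4) has each player best-responding; Nash payoffs (11, 12).
Sequential outcome (T, c3) differs from the Nash profile (M, c4).

no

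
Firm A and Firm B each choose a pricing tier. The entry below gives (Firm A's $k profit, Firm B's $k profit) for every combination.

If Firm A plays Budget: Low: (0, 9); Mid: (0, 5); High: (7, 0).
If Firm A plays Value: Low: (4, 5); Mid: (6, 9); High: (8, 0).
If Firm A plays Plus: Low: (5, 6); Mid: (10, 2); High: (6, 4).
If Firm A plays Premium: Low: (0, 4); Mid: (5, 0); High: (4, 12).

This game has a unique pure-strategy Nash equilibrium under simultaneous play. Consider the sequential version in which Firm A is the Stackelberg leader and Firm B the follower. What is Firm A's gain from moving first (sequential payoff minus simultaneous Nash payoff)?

Backward induction with Firm A moving first.
- Budget: BR = Low, leader payoff 0.
- Value: BR = Mid, leader payoff 6.
- Plus: BR = Low, leader payoff 5.
- Premium: BR = High, leader payoff 4.
Among 0, 6, 5, 4, the best is 6 at Value. Subgame-perfect outcome: (Value, Mid) with payoffs (6, 9).
Under simultaneous play:
Firm A's best replies: Low→Plus; Mid→Plus; High→Value.
Firm B's best replies: Budget→Low; Value→Mid; Plus→Low; Premium→High.
The unique mutual best reply is (Plus, Low), giving (5, 6).
Firm A's commitment gain: 6 − 5 = 1.

1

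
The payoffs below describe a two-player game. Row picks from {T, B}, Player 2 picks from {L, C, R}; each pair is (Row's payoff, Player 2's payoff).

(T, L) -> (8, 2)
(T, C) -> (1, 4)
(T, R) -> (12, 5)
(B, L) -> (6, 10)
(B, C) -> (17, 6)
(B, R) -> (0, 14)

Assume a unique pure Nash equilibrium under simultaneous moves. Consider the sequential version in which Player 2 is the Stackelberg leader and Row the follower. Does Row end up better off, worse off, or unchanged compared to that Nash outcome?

better off

Row best-responds to each possible Player 2 move:
- L: BR = T, leader payoff 2.
- C: BR = B, leader payoff 6.
- R: BR = T, leader payoff 5.
Maximizing over 2, 6, 5, Player 2 chooses C. Subgame-perfect outcome: (B, C) with payoffs (17, 6).
Under simultaneous play:
Row's best replies: L→T; C→B; R→T.
Player 2's best replies: T→R; B→R.
Only (T, R) has each player best-responding; Nash payoffs (12, 5).
Row earns 17 sequentially versus 12 at the Nash outcome: better off.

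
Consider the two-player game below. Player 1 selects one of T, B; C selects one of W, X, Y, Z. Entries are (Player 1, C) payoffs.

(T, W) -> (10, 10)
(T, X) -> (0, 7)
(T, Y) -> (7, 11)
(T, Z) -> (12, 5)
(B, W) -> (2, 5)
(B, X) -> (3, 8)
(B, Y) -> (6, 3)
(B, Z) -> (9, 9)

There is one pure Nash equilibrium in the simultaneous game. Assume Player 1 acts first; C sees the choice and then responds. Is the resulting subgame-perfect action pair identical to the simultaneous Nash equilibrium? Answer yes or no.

Work backward from C's decision.
- T → C plays Y (best of 10, 7, 11, 5); Player 1 gets 7.
- B → C plays Z (best of 5, 8, 3, 9); Player 1 gets 9.
Player 1's induced payoffs are 7, 9, so Player 1 commits to B. Subgame-perfect outcome: (B, Z) with payoffs (9, 9).
For the simultaneous game, intersect best replies.
Player 1's best replies: W→T; X→B; Y→T; Z→T.
C's best replies: T→Y; B→Z.
Only (T, Y) has each player best-responding; Nash payoffs (7, 11).
Sequential outcome (B, Z) differs from the Nash profile (T, Y).

no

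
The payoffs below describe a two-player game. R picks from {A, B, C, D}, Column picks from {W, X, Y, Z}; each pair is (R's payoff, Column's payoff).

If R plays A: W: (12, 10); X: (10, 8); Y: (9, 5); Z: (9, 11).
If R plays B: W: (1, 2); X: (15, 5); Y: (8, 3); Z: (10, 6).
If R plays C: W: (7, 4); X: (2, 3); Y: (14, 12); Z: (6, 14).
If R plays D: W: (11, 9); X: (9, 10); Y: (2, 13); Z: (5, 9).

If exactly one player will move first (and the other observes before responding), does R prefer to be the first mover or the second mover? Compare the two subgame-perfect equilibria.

If R leads: Column's best replies are A→Z, B→Z, C→Z, D→Y; R's induced payoffs 9, 10, 6, 2; outcome (B, Z), payoffs (10, 6).
If Column leads: R's best replies are W→A, X→B, Y→C, Z→B; Column's induced payoffs 10, 5, 12, 6; outcome (C, Y), payoffs (14, 12).
R gets 10 moving first and 14 moving second, so R prefers to move second.

second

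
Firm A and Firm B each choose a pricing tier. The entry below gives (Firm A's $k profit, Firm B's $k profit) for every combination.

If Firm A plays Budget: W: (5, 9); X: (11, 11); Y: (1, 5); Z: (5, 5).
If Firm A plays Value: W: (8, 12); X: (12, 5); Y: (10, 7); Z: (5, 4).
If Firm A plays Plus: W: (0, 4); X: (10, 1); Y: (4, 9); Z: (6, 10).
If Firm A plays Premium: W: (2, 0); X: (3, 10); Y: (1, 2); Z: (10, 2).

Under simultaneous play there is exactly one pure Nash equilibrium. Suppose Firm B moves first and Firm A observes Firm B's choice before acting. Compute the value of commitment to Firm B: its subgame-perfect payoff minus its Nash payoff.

0

Firm A best-responds to each possible Firm B move:
- W: Firm A compares 5, 8, 0, 2 and picks Value; Firm B would get 12.
- X: Firm A compares 11, 12, 10, 3 and picks Value; Firm B would get 5.
- Y: Firm A compares 1, 10, 4, 1 and picks Value; Firm B would get 7.
- Z: Firm A compares 5, 5, 6, 10 and picks Premium; Firm B would get 2.
Maximizing over 12, 5, 7, 2, Firm B chooses W. Subgame-perfect outcome: (Value, W) with payoffs (8, 12).
Now find the simultaneous Nash equilibrium.
Firm A's best replies: W→Value; X→Value; Y→Value; Z→Premium.
Firm B's best replies: Budget→X; Value→W; Plus→Z; Premium→X.
Only (Value, W) has each player best-responding; Nash payoffs (8, 12).
Firm B's commitment gain: 12 − 12 = 0.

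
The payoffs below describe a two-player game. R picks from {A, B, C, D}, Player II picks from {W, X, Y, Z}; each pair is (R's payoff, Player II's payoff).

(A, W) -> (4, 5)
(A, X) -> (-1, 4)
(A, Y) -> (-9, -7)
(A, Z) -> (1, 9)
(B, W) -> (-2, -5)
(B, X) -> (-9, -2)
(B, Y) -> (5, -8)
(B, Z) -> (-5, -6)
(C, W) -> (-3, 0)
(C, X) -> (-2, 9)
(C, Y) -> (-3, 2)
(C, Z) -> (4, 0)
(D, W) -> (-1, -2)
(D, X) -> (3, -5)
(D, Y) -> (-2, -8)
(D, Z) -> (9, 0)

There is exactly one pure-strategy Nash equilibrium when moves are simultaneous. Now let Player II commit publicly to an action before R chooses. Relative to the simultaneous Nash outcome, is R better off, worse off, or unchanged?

R best-responds to each possible Player II move:
- W: BR = A, leader payoff 5.
- X: BR = D, leader payoff -5.
- Y: BR = B, leader payoff -8.
- Z: BR = D, leader payoff 0.
Among 5, -5, -8, 0, the best is 5 at W. Subgame-perfect outcome: (A, W) with payoffs (4, 5).
Under simultaneous play:
R's best replies: W→A; X→D; Y→B; Z→D.
Player II's best replies: A→Z; B→X; C→X; D→Z.
The unique mutual best reply is (D, Z), giving (9, 0).
R earns 4 sequentially versus 9 at the Nash outcome: worse off.

worse off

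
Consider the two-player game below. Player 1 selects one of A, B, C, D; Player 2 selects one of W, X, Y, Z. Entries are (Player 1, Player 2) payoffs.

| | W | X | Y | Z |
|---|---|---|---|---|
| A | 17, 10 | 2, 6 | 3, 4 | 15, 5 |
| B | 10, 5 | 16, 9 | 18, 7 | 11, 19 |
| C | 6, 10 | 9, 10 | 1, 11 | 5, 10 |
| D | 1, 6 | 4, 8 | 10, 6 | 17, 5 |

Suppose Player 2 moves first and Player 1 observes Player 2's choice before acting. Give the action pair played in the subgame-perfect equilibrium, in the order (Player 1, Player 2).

(A, W)

Backward induction with Player 2 moving first.
- W → Player 1 plays A (best of 17, 10, 6, 1); Player 2 gets 10.
- X → Player 1 plays B (best of 2, 16, 9, 4); Player 2 gets 9.
- Y → Player 1 plays B (best of 3, 18, 1, 10); Player 2 gets 7.
- Z → Player 1 plays D (best of 15, 11, 5, 17); Player 2 gets 5.
Among 10, 9, 7, 5, the best is 10 at W. Subgame-perfect outcome: (A, W) with payoffs (17, 10).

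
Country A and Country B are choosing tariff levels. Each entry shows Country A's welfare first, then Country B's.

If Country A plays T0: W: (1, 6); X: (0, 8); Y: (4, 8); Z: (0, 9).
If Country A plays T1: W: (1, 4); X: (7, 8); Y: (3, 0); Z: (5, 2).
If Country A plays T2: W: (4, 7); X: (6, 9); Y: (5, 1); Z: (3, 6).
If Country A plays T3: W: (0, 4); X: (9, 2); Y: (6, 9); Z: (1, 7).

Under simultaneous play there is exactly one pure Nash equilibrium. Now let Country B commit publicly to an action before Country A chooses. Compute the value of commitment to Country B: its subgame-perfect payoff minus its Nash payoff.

Country A best-responds to each possible Country B move:
- W → Country A plays T2 (best of 1, 1, 4, 0); Country B gets 7.
- X → Country A plays T3 (best of 0, 7, 6, 9); Country B gets 2.
- Y → Country A plays T3 (best of 4, 3, 5, 6); Country B gets 9.
- Z → Country A plays T1 (best of 0, 5, 3, 1); Country B gets 2.
Maximizing over 7, 2, 9, 2, Country B chooses Y. Subgame-perfect outcome: (T3, Y) with payoffs (6, 9).
Under simultaneous play:
Country A's best replies: W→T2; X→T3; Y→T3; Z→T1.
Country B's best replies: T0→Z; T1→X; T2→X; T3→Y.
Only (T3, Y) has each player best-responding; Nash payoffs (6, 9).
Country B's commitment gain: 9 − 9 = 0.

0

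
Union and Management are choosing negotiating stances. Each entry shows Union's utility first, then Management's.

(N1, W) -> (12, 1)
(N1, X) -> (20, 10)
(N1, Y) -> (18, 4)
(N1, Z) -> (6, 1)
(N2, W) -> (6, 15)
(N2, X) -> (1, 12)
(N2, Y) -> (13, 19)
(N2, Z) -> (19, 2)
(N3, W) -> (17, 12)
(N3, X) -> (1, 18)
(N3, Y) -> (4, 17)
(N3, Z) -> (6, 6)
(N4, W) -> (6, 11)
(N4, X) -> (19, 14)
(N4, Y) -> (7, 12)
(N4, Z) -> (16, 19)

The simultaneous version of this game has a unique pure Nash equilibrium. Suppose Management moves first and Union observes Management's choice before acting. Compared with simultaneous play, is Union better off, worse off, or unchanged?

worse off

Solve by backward induction (Management leads).
- W → Union plays N3 (best of 12, 6, 17, 6); Management gets 12.
- X → Union plays N1 (best of 20, 1, 1, 19); Management gets 10.
- Y → Union plays N1 (best of 18, 13, 4, 7); Management gets 4.
- Z → Union plays N2 (best of 6, 19, 6, 16); Management gets 2.
Among 12, 10, 4, 2, the best is 12 at W. Subgame-perfect outcome: (N3, W) with payoffs (17, 12).
Now find the simultaneous Nash equilibrium.
Union's best replies: W→N3; X→N1; Y→N1; Z→N2.
Management's best replies: N1→X; N2→Y; N3→X; N4→Z.
The unique mutual best reply is (N1, X), giving (20, 10).
Union earns 17 sequentially versus 20 at the Nash outcome: worse off.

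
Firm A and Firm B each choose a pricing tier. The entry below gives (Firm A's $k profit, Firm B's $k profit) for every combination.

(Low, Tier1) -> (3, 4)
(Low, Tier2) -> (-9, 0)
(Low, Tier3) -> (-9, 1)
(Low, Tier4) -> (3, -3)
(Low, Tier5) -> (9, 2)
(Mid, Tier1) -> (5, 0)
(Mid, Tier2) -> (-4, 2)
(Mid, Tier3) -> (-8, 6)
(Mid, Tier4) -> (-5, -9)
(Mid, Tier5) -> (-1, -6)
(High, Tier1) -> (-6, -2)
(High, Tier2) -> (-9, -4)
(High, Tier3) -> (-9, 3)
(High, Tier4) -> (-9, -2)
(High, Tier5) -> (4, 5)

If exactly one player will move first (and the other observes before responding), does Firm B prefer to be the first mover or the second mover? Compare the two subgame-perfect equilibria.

If Firm A leads: Firm B's best replies are Low→Tier1, Mid→Tier3, High→Tier5; Firm A's induced payoffs 3, -8, 4; outcome (High, Tier5), payoffs (4, 5).
If Firm B leads: Firm A's best replies are Tier1→Mid, Tier2→Mid, Tier3→Mid, Tier4→Low, Tier5→Low; Firm B's induced payoffs 0, 2, 6, -3, 2; outcome (Mid, Tier3), payoffs (-8, 6).
Firm B gets 6 moving first and 5 moving second, so Firm B prefers to move first.

first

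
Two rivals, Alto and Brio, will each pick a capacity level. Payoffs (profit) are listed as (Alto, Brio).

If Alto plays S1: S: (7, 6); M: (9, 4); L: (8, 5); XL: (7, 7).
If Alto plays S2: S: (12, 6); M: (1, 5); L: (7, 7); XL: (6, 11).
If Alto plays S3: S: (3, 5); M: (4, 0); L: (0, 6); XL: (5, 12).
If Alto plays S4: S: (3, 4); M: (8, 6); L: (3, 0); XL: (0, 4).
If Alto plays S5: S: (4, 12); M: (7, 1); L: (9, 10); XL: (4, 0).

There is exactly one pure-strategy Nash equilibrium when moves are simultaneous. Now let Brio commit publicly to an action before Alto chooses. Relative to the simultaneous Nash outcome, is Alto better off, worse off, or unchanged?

better off

Solve by backward induction (Brio leads).
- S → Alto plays S2 (best of 7, 12, 3, 3, 4); Brio gets 6.
- M → Alto plays S1 (best of 9, 1, 4, 8, 7); Brio gets 4.
- L → Alto plays S5 (best of 8, 7, 0, 3, 9); Brio gets 10.
- XL → Alto plays S1 (best of 7, 6, 5, 0, 4); Brio gets 7.
Brio's induced payoffs are 6, 4, 10, 7, so Brio commits to L. Subgame-perfect outcome: (S5, L) with payoffs (9, 10).
Now find the simultaneous Nash equilibrium.
Alto's best replies: S→S2; M→S1; L→S5; XL→S1.
Brio's best replies: S1→XL; S2→XL; S3→XL; S4→M; S5→S.
The unique mutual best reply is (S1, XL), giving (7, 7).
Alto earns 9 sequentially versus 7 at the Nash outcome: better off.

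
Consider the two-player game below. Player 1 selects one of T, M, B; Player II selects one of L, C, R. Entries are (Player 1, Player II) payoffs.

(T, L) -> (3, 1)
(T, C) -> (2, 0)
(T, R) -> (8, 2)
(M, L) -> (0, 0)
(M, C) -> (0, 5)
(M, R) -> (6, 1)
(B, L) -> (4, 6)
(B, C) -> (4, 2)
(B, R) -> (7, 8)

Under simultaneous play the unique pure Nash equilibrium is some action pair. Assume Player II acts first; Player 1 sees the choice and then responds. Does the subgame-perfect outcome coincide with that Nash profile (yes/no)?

Solve by backward induction (Player II leads).
- L → Player 1 plays B (best of 3, 0, 4); Player II gets 6.
- C → Player 1 plays B (best of 2, 0, 4); Player II gets 2.
- R → Player 1 plays T (best of 8, 6, 7); Player II gets 2.
Among 6, 2, 2, the best is 6 at L. Subgame-perfect outcome: (B, L) with payoffs (4, 6).
Now find the simultaneous Nash equilibrium.
Player 1's best replies: L→B; C→B; R→T.
Player II's best replies: T→R; M→C; B→R.
The unique mutual best reply is (T, R), giving (8, 2).
Sequential outcome (B, L) differs from the Nash profile (T, R).

no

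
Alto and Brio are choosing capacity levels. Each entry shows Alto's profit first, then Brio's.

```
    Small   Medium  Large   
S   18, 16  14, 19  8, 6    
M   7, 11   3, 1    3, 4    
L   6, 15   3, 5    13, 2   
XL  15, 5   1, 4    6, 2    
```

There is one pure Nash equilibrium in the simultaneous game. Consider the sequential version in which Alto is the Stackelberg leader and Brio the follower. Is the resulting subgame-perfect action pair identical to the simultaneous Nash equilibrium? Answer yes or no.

no

Solve by backward induction (Alto leads).
- S → Brio plays Medium (best of 16, 19, 6); Alto gets 14.
- M → Brio plays Small (best of 11, 1, 4); Alto gets 7.
- L → Brio plays Small (best of 15, 5, 2); Alto gets 6.
- XL → Brio plays Small (best of 5, 4, 2); Alto gets 15.
Maximizing over 14, 7, 6, 15, Alto chooses XL. Subgame-perfect outcome: (XL, Small) with payoffs (15, 5).
Now find the simultaneous Nash equilibrium.
Alto's best replies: Small→S; Medium→S; Large→L.
Brio's best replies: S→Medium; M→Small; L→Small; XL→Small.
Only (S, Medium) has each player best-responding; Nash payoffs (14, 19).
Sequential outcome (XL, Small) differs from the Nash profile (S, Medium).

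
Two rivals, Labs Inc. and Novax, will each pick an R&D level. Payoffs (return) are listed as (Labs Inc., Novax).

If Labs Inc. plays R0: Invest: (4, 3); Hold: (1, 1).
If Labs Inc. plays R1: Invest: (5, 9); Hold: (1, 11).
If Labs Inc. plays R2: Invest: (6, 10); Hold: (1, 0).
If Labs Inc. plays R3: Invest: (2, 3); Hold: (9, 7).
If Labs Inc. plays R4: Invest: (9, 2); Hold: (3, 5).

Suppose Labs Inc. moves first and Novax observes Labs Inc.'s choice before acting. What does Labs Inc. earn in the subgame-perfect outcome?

Backward induction with Labs Inc. moving first.
- R0: BR = Invest, leader payoff 4.
- R1: BR = Hold, leader payoff 1.
- R2: BR = Invest, leader payoff 6.
- R3: BR = Hold, leader payoff 9.
- R4: BR = Hold, leader payoff 3.
Maximizing over 4, 1, 6, 9, 3, Labs Inc. chooses R3. Subgame-perfect outcome: (R3, Hold) with payoffs (9, 7).

9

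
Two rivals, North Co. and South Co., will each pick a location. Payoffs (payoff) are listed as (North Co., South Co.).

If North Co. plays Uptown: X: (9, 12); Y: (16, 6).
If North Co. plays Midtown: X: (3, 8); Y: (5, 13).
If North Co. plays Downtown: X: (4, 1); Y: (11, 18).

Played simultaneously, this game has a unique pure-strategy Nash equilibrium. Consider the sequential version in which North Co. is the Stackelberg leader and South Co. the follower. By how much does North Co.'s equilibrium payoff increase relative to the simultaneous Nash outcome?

2

South Co. best-responds to each possible North Co. move:
- Uptown → South Co. plays X (best of 12, 6); North Co. gets 9.
- Midtown → South Co. plays Y (best of 8, 13); North Co. gets 5.
- Downtown → South Co. plays Y (best of 1, 18); North Co. gets 11.
North Co.'s induced payoffs are 9, 5, 11, so North Co. commits to Downtown. Subgame-perfect outcome: (Downtown, Y) with payoffs (11, 18).
For the simultaneous game, intersect best replies.
North Co.'s best replies: X→Uptown; Y→Uptown.
South Co.'s best replies: Uptown→X; Midtown→Y; Downtown→Y.
Only (Uptown, X) has each player best-responding; Nash payoffs (9, 12).
North Co.'s commitment gain: 11 − 9 = 2.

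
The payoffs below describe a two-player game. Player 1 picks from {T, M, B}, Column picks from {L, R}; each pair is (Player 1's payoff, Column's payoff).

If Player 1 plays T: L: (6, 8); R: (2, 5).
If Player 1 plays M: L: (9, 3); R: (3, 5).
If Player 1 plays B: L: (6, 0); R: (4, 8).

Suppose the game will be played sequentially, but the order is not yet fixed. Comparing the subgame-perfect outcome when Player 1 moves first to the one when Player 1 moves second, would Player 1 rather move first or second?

If Player 1 leads: Column's best replies are T→L, M→R, B→R; Player 1's induced payoffs 6, 3, 4; outcome (T, L), payoffs (6, 8).
If Column leads: Player 1's best replies are L→M, R→B; Column's induced payoffs 3, 8; outcome (B, R), payoffs (4, 8).
Player 1 gets 6 moving first and 4 moving second, so Player 1 prefers to move first.

first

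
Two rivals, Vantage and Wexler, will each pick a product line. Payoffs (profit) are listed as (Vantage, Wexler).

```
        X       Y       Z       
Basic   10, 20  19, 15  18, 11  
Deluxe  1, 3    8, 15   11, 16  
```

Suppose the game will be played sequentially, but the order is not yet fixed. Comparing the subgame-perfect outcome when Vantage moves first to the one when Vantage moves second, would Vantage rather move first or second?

If Vantage leads: Wexler's best replies are Basic→X, Deluxe→Z; Vantage's induced payoffs 10, 11; outcome (Deluxe, Z), payoffs (11, 16).
If Wexler leads: Vantage's best replies are X→Basic, Y→Basic, Z→Basic; Wexler's induced payoffs 20, 15, 11; outcome (Basic, X), payoffs (10, 20).
Vantage gets 11 moving first and 10 moving second, so Vantage prefers to move first.

first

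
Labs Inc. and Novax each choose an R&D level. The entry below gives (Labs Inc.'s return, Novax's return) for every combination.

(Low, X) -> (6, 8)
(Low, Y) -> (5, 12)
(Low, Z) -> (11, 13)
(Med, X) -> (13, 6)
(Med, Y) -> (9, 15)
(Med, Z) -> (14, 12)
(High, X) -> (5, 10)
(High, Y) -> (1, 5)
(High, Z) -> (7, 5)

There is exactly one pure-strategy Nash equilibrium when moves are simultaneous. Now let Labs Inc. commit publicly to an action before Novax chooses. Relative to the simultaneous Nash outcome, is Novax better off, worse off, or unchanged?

worse off

Work backward from Novax's decision.
- Low: BR = Z, leader payoff 11.
- Med: BR = Y, leader payoff 9.
- High: BR = X, leader payoff 5.
Among 11, 9, 5, the best is 11 at Low. Subgame-perfect outcome: (Low, Z) with payoffs (11, 13).
Now find the simultaneous Nash equilibrium.
Labs Inc.'s best replies: X→Med; Y→Med; Z→Med.
Novax's best replies: Low→Z; Med→Y; High→X.
The unique mutual best reply is (Med, Y), giving (9, 15).
Novax earns 13 sequentially versus 15 at the Nash outcome: worse off.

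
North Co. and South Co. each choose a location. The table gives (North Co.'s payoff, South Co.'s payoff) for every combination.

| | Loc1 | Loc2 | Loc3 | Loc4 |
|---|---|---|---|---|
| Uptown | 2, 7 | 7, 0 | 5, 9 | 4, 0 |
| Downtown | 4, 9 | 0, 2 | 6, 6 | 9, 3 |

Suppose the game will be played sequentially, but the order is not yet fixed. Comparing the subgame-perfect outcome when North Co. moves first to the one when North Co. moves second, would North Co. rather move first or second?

If North Co. leads: South Co.'s best replies are Uptown→Loc3, Downtown→Loc1; North Co.'s induced payoffs 5, 4; outcome (Uptown, Loc3), payoffs (5, 9).
If South Co. leads: North Co.'s best replies are Loc1→Downtown, Loc2→Uptown, Loc3→Downtown, Loc4→Downtown; South Co.'s induced payoffs 9, 0, 6, 3; outcome (Downtown, Loc1), payoffs (4, 9).
North Co. gets 5 moving first and 4 moving second, so North Co. prefers to move first.

first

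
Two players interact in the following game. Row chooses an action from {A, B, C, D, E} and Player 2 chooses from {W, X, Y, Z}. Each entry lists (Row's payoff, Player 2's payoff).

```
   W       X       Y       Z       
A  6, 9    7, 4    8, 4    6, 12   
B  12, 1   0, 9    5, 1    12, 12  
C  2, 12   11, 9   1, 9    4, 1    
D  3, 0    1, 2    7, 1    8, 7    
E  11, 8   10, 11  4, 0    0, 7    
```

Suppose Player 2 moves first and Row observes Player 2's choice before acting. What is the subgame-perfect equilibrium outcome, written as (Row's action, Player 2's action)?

Solve by backward induction (Player 2 leads).
- W: BR = B, leader payoff 1.
- X: BR = C, leader payoff 9.
- Y: BR = A, leader payoff 4.
- Z: BR = B, leader payoff 12.
Player 2's induced payoffs are 1, 9, 4, 12, so Player 2 commits to Z. Subgame-perfect outcome: (B, Z) with payoffs (12, 12).

(B, Z)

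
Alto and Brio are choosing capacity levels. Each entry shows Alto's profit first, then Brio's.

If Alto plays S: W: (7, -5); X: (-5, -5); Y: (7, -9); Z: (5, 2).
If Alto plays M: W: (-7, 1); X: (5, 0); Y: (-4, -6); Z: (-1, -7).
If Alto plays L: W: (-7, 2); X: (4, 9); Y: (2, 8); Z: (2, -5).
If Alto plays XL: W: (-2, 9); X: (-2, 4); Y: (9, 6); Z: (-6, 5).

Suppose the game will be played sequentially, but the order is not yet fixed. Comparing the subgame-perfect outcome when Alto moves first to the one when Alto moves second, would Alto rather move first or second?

If Alto leads: Brio's best replies are S→Z, M→W, L→X, XL→W; Alto's induced payoffs 5, -7, 4, -2; outcome (S, Z), payoffs (5, 2).
If Brio leads: Alto's best replies are W→S, X→M, Y→XL, Z→S; Brio's induced payoffs -5, 0, 6, 2; outcome (XL, Y), payoffs (9, 6).
Alto gets 5 moving first and 9 moving second, so Alto prefers to move second.

second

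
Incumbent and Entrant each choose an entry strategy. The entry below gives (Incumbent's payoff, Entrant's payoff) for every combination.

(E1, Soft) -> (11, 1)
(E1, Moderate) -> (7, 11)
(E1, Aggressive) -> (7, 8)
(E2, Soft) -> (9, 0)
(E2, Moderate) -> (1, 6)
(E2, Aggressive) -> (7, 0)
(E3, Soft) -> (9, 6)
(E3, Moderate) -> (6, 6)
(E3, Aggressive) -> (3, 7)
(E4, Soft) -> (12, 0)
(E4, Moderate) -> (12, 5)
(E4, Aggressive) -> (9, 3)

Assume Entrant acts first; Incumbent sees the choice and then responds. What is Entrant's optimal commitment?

Incumbent best-responds to each possible Entrant move:
- Soft: BR = E4, leader payoff 0.
- Moderate: BR = E4, leader payoff 5.
- Aggressive: BR = E4, leader payoff 3.
Among 0, 5, 3, the best is 5 at Moderate. Subgame-perfect outcome: (E4, Moderate) with payoffs (12, 5).

Moderate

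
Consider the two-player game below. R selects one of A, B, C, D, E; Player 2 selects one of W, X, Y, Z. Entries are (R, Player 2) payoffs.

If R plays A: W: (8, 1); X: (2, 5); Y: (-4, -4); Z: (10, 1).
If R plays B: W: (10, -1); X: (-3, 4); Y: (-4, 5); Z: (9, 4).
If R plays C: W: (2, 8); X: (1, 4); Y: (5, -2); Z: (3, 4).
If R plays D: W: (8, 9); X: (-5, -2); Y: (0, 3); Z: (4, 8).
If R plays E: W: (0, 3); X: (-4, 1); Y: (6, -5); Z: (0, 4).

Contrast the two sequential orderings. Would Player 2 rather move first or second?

If R leads: Player 2's best replies are A→X, B→Y, C→W, D→W, E→Z; R's induced payoffs 2, -4, 2, 8, 0; outcome (D, W), payoffs (8, 9).
If Player 2 leads: R's best replies are W→B, X→A, Y→E, Z→A; Player 2's induced payoffs -1, 5, -5, 1; outcome (A, X), payoffs (2, 5).
Player 2 gets 5 moving first and 9 moving second, so Player 2 prefers to move second.

second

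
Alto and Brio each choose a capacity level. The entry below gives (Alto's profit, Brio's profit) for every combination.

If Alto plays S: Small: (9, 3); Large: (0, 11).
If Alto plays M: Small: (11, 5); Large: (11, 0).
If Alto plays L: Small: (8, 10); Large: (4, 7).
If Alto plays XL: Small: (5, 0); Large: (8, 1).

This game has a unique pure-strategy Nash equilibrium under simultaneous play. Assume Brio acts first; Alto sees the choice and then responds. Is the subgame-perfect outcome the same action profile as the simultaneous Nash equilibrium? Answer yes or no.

yes

Work backward from Alto's decision.
- Small: Alto compares 9, 11, 8, 5 and picks M; Brio would get 5.
- Large: Alto compares 0, 11, 4, 8 and picks M; Brio would get 0.
Among 5, 0, the best is 5 at Small. Subgame-perfect outcome: (M, Small) with payoffs (11, 5).
Now find the simultaneous Nash equilibrium.
Alto's best replies: Small→M; Large→M.
Brio's best replies: S→Large; M→Small; L→Small; XL→Large.
The unique mutual best reply is (M, Small), giving (11, 5).
Sequential outcome (M, Small) coincides with the Nash profile (M, Small).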